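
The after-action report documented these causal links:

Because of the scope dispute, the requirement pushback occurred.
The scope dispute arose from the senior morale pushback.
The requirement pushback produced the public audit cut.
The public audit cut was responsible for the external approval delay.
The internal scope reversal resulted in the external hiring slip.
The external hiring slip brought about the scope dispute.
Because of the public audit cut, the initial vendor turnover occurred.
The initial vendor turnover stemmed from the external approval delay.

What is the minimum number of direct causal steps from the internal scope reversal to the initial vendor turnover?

Shortest chain: the internal scope reversal → the external hiring slip → the scope dispute → the requirement pushback → the public audit cut → the initial vendor turnover.

5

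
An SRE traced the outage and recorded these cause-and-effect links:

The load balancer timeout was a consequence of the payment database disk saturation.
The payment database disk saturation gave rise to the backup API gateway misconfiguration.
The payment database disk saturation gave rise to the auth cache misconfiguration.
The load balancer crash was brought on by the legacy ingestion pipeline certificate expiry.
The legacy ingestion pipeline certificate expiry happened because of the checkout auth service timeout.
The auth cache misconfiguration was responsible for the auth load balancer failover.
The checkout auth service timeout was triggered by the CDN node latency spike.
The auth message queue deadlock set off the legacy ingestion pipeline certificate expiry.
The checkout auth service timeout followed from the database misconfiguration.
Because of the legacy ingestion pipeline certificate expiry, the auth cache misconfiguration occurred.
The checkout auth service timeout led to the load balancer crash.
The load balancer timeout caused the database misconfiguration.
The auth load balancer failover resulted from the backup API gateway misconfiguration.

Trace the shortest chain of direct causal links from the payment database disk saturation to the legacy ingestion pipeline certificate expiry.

the payment database disk saturation → the load balancer timeout → the database misconfiguration → the checkout auth service timeout → the legacy ingestion pipeline certificate expiry

the payment database disk saturation → the load balancer timeout
the load balancer timeout → the database misconfiguration
the database misconfiguration → the checkout auth service timeout
the checkout auth service timeout → the legacy ingestion pipeline certificate expiry
Length: 4 steps.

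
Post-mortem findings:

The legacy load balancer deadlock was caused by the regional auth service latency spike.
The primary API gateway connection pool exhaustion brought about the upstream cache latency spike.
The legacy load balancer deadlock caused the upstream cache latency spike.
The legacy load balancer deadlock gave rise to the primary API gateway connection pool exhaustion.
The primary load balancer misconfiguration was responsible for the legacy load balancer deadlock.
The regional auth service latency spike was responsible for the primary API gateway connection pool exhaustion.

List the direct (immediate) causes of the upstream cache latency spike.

Upstream contributors include the primary load balancer misconfiguration, the regional auth service latency spike, but only the legacy load balancer deadlock, the primary API gateway connection pool exhaustion feed directly into the upstream cache latency spike.

the legacy load balancer deadlock, the primary API gateway connection pool exhaustion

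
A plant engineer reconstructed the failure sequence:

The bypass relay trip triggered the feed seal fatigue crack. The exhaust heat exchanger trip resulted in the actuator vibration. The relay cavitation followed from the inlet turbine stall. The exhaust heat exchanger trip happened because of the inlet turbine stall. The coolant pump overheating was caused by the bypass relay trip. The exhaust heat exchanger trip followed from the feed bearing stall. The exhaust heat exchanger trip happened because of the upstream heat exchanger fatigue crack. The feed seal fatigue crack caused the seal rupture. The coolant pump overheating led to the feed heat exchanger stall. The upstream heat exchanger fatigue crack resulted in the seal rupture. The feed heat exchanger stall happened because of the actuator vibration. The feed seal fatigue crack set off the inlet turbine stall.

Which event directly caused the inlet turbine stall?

the feed seal fatigue crack

Upstream contributors include the bypass relay trip, but only the feed seal fatigue crack feeds directly into the inlet turbine stall.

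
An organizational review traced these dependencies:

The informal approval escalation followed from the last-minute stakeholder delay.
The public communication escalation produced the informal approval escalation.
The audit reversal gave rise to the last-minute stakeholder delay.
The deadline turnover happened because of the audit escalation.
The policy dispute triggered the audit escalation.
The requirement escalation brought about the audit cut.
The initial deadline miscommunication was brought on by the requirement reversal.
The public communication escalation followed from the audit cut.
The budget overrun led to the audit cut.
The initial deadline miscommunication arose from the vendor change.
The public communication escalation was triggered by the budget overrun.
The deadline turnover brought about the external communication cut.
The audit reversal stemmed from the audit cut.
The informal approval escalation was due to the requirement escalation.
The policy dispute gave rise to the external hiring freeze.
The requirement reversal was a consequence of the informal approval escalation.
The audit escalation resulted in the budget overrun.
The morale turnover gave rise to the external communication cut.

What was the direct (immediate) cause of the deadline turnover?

the audit escalation

Upstream contributors include the policy dispute, but only the audit escalation feeds directly into the deadline turnover.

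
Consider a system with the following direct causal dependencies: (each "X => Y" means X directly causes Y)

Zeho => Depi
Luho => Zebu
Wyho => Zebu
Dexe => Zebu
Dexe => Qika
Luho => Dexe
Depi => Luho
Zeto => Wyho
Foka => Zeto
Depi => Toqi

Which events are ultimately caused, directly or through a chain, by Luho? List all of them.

Dexe, Qika, Zebu

Direct effects: Dexe, Zebu.
2 steps out: Qika.
Not reachable from it: Zeho, Depi, Toqi, Foka, Zeto, Wyho.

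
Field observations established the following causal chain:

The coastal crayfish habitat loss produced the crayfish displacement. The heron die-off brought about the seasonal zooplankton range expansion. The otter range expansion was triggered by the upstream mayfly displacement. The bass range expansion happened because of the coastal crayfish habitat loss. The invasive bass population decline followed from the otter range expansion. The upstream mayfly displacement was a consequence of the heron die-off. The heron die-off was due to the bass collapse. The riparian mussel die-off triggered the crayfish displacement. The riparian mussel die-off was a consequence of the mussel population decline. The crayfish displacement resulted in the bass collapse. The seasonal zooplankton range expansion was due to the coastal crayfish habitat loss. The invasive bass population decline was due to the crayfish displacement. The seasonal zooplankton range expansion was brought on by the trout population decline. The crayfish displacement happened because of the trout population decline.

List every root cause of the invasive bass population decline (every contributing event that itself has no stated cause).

the coastal crayfish habitat loss, the mussel population decline, the trout population decline

Tracing upstream from the invasive bass population decline: the invasive bass population decline ← the crayfish displacement ← the riparian mussel die-off ← the mussel population decline.
A separate upstream branch: the invasive bass population decline ← the crayfish displacement ← the coastal crayfish habitat loss.
A separate upstream branch: the invasive bass population decline ← the crayfish displacement ← the trout population decline.
Each of those chain origins has no stated cause.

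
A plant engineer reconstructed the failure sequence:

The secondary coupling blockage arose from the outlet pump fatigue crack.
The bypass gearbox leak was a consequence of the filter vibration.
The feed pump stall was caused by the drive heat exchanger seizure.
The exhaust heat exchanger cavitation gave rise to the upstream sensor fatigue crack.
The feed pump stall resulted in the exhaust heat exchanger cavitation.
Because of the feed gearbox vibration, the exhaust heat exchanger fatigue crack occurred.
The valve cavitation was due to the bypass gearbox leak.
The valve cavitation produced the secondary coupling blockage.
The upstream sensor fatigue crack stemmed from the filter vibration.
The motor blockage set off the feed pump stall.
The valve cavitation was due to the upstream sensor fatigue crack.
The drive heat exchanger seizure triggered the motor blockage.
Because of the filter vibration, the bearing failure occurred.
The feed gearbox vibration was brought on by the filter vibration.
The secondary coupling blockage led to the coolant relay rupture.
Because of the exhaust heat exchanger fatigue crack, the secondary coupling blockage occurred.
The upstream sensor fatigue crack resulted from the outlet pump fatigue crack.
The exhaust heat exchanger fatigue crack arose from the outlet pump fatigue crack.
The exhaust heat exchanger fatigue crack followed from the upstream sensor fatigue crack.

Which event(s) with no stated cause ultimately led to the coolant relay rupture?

the drive heat exchanger seizure, the filter vibration, the outlet pump fatigue crack

Tracing upstream from the coolant relay rupture: the coolant relay rupture ← the secondary coupling blockage ← the exhaust heat exchanger fatigue crack ← the feed gearbox vibration ← the filter vibration.
A separate upstream branch: the coolant relay rupture ← the secondary coupling blockage ← the exhaust heat exchanger fatigue crack ← the upstream sensor fatigue crack ← the exhaust heat exchanger cavitation ← the feed pump stall ← the drive heat exchanger seizure.
A separate upstream branch: the coolant relay rupture ← the secondary coupling blockage ← the outlet pump fatigue crack.
Each of those chain origins has no stated cause.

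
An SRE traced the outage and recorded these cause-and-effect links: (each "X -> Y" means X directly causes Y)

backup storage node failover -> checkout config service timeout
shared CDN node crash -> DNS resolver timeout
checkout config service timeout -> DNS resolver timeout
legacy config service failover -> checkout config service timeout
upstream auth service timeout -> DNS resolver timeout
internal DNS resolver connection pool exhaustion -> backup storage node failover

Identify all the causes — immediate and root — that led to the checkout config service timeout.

the backup storage node failover, the internal DNS resolver connection pool exhaustion, the legacy config service failover

Immediate causes of the checkout config service timeout: the legacy config service failover, the backup storage node failover.
Further upstream: the internal DNS resolver connection pool exhaustion.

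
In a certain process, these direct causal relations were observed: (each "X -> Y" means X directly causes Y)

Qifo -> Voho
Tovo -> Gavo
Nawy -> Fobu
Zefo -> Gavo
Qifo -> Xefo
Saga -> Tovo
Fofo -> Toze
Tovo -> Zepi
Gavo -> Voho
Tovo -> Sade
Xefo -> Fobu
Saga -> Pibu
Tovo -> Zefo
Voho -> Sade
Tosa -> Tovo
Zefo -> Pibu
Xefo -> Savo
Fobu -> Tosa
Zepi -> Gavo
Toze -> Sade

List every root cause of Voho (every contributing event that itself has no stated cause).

Tracing upstream from Voho: Voho ← Gavo ← Tovo ← Tosa ← Fobu ← Nawy.
A separate upstream branch: Voho ← Qifo.
A separate upstream branch: Voho ← Gavo ← Tovo ← Saga.
Each of those chain origins has no stated cause.

Nawy, Qifo, Saga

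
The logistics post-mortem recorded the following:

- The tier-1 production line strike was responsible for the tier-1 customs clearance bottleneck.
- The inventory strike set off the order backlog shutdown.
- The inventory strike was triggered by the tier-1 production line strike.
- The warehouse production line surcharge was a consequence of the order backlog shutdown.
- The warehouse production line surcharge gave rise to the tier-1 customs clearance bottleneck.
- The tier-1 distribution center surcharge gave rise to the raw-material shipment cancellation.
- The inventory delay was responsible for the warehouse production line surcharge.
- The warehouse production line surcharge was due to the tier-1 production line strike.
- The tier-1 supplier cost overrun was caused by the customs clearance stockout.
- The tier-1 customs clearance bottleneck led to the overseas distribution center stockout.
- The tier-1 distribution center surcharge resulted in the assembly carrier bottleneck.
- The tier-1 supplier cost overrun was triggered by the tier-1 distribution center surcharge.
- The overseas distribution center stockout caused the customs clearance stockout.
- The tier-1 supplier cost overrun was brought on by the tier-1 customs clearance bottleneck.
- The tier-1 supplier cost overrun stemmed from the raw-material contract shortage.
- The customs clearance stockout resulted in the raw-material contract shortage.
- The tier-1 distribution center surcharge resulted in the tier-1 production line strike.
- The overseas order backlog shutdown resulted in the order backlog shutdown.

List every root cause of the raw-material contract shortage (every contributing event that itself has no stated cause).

Tracing upstream from the raw-material contract shortage: the raw-material contract shortage ← the customs clearance stockout ← the overseas distribution center stockout ← the tier-1 customs clearance bottleneck ← the warehouse production line surcharge ← the order backlog shutdown ← the overseas order backlog shutdown.
A separate upstream branch: the raw-material contract shortage ← the customs clearance stockout ← the overseas distribution center stockout ← the tier-1 customs clearance bottleneck ← the tier-1 production line strike ← the tier-1 distribution center surcharge.
A separate upstream branch: the raw-material contract shortage ← the customs clearance stockout ← the overseas distribution center stockout ← the tier-1 customs clearance bottleneck ← the warehouse production line surcharge ← the inventory delay.
Each of those chain origins has no stated cause.

the inventory delay, the overseas order backlog shutdown, the tier-1 distribution center surcharge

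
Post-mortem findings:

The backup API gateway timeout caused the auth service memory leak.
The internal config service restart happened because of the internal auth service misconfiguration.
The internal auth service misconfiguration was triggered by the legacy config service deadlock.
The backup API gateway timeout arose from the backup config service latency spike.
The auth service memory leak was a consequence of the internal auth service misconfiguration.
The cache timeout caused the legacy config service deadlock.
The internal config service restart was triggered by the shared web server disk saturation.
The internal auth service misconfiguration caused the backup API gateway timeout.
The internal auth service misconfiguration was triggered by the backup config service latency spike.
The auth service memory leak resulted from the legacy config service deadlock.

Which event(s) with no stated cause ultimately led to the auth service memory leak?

the backup config service latency spike, the cache timeout

Tracing upstream from the auth service memory leak: the auth service memory leak ← the legacy config service deadlock ← the cache timeout.
A separate upstream branch: the auth service memory leak ← the internal auth service misconfiguration ← the backup config service latency spike.
Each of those chain origins has no stated cause.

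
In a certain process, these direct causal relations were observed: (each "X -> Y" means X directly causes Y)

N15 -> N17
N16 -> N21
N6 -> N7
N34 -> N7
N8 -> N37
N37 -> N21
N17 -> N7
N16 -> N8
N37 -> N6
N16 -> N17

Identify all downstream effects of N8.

N21, N37, N6, N7

Direct effects: N37.
2 steps out: N21, N6.
3 steps out: N7.
Not reachable from it: N16, N15, N17, N34.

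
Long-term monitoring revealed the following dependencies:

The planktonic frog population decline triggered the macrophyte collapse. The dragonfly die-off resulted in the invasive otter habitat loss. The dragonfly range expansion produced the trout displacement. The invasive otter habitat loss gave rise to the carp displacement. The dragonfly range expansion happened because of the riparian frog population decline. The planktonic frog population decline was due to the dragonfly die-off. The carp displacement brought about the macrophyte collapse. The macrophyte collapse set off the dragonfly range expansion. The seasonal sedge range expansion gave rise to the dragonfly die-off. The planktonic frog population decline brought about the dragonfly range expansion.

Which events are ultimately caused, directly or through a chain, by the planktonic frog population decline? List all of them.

Direct effects: the macrophyte collapse, the dragonfly range expansion.
2 steps out: the trout displacement.
Not reachable from it: the seasonal sedge range expansion, the dragonfly die-off, the invasive otter habitat loss, the carp displacement, the riparian frog population decline.

the dragonfly range expansion, the macrophyte collapse, the trout displacement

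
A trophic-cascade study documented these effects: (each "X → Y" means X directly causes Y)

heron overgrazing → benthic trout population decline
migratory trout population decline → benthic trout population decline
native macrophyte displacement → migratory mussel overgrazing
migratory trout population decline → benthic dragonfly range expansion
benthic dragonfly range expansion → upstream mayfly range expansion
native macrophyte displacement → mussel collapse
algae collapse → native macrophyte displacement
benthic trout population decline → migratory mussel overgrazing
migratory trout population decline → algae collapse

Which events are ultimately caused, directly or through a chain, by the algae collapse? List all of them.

the migratory mussel overgrazing, the mussel collapse, the native macrophyte displacement

Direct effects: the native macrophyte displacement.
2 steps out: the mussel collapse, the migratory mussel overgrazing.
Not reachable from it: the migratory trout population decline, the benthic dragonfly range expansion, the upstream mayfly range expansion, the benthic trout population decline, the heron overgrazing.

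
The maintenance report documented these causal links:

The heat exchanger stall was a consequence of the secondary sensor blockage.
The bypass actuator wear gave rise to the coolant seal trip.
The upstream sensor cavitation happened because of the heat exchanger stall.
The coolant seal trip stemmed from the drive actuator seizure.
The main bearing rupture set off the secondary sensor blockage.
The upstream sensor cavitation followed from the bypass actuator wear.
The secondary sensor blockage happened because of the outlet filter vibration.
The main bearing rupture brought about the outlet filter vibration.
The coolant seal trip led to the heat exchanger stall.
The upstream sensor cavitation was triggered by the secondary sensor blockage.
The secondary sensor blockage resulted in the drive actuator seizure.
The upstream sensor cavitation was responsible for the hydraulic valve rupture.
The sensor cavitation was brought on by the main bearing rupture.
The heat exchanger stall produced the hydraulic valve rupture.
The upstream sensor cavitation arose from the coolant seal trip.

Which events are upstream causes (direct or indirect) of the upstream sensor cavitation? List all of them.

the bypass actuator wear, the coolant seal trip, the drive actuator seizure, the heat exchanger stall, the main bearing rupture, the outlet filter vibration, the secondary sensor blockage

Immediate causes of the upstream sensor cavitation: the secondary sensor blockage, the bypass actuator wear, the coolant seal trip, the heat exchanger stall.
Further upstream: the main bearing rupture, the outlet filter vibration, the drive actuator seizure.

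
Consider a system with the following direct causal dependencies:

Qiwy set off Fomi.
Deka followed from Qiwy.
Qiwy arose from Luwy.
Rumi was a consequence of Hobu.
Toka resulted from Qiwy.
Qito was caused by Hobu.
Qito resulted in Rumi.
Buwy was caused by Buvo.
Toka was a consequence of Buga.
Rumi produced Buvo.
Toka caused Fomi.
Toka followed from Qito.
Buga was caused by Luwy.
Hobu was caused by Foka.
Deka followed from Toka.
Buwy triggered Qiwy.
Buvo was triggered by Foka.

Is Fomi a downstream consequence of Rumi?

There is a causal chain: Rumi → Buvo → Buwy → Qiwy → Fomi.

Yes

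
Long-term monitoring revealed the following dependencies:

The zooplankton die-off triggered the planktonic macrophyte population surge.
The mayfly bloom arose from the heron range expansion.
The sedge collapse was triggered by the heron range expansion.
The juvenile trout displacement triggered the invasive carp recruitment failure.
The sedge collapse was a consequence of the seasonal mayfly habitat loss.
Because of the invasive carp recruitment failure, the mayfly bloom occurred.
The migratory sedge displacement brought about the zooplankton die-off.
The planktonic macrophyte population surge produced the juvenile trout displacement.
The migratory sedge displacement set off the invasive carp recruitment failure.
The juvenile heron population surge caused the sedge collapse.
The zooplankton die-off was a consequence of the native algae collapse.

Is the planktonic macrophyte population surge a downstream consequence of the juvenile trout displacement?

No

The juvenile trout displacement leads to the invasive carp recruitment failure, the mayfly bloom; the planktonic macrophyte population surge is not among them.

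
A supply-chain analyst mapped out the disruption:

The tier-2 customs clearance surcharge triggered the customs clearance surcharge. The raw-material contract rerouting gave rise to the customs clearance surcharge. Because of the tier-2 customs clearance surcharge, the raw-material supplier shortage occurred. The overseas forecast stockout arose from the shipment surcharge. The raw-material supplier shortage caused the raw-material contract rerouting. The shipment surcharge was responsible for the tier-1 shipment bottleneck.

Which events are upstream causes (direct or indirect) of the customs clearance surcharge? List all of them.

Immediate causes of the customs clearance surcharge: the tier-2 customs clearance surcharge, the raw-material contract rerouting.
Further upstream: the raw-material supplier shortage.

the raw-material contract rerouting, the raw-material supplier shortage, the tier-2 customs clearance surcharge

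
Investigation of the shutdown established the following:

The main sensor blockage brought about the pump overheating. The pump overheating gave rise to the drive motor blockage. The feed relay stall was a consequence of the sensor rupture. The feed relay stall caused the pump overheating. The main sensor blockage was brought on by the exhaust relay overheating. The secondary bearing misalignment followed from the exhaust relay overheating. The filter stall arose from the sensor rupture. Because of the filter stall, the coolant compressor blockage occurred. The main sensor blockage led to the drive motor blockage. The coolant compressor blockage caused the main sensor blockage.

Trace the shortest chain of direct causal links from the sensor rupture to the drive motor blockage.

the sensor rupture → the feed relay stall → the pump overheating → the drive motor blockage

the sensor rupture → the feed relay stall
the feed relay stall → the pump overheating
the pump overheating → the drive motor blockage
Length: 3 steps.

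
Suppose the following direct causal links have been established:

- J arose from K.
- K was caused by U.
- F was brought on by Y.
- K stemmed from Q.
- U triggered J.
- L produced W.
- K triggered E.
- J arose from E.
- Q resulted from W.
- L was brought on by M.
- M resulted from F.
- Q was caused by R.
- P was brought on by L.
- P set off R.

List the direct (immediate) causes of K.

Upstream contributors include Y, F, M, L, P, W, R, but only Q, U feed directly into K.

Q, U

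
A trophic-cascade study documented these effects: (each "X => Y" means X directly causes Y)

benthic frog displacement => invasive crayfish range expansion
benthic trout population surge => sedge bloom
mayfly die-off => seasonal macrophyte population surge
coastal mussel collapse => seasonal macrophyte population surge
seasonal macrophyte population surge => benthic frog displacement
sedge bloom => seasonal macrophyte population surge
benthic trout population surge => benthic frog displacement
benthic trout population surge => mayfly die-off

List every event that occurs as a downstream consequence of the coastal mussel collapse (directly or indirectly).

Direct effects: the seasonal macrophyte population surge.
2 steps out: the benthic frog displacement.
3 steps out: the invasive crayfish range expansion.
Not reachable from it: the benthic trout population surge, the mayfly die-off, the sedge bloom.

the benthic frog displacement, the invasive crayfish range expansion, the seasonal macrophyte population surge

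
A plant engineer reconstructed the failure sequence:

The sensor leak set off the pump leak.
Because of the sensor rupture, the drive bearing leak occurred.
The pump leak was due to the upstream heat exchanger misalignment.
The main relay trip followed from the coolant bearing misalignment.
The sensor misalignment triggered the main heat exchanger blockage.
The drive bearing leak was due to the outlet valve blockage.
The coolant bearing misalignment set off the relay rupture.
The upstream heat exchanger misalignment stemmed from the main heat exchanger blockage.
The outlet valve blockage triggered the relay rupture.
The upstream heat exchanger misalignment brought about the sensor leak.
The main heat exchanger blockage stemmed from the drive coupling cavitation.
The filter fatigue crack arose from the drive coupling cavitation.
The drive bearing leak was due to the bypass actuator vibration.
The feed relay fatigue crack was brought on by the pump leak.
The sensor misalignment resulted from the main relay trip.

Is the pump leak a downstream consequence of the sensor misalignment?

Yes

There is a causal chain: the sensor misalignment → the main heat exchanger blockage → the upstream heat exchanger misalignment → the pump leak.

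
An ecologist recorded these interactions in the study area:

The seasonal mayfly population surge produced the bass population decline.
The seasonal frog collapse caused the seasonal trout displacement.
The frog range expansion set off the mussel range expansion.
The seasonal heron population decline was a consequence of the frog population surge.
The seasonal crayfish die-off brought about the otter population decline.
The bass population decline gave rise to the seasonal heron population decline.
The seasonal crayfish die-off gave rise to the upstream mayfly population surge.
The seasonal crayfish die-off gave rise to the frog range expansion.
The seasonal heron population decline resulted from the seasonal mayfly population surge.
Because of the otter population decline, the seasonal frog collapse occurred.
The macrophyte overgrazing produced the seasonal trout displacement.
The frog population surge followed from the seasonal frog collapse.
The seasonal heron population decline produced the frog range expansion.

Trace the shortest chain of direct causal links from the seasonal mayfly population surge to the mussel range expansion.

the seasonal mayfly population surge → the seasonal heron population decline
the seasonal heron population decline → the frog range expansion
the frog range expansion → the mussel range expansion
Length: 3 steps.

the seasonal mayfly population surge → the seasonal heron population decline → the frog range expansion → the mussel range expansion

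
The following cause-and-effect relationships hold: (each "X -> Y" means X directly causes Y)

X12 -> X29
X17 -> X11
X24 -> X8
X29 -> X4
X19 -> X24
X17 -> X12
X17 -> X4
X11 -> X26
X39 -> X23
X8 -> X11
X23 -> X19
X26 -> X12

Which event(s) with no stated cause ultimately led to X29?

X17, X39

Tracing upstream from X29: X29 ← X12 ← X26 ← X11 ← X8 ← X24 ← X19 ← X23 ← X39.
A separate upstream branch: X29 ← X12 ← X17.
Each of those chain origins has no stated cause.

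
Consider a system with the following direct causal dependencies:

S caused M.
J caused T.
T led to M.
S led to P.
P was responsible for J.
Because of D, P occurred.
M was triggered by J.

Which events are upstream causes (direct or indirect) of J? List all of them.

D, P, S

Immediate cause of J: P.
Further upstream: D, S.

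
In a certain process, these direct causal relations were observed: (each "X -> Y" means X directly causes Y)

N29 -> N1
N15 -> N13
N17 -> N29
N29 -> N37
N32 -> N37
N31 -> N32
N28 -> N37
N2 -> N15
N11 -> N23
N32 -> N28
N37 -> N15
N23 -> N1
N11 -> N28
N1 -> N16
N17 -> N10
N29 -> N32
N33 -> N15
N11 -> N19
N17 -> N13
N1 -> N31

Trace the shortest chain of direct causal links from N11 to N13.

N11 → N28
N28 → N37
N37 → N15
N15 → N13
Length: 4 steps.

N11 → N28 → N37 → N15 → N13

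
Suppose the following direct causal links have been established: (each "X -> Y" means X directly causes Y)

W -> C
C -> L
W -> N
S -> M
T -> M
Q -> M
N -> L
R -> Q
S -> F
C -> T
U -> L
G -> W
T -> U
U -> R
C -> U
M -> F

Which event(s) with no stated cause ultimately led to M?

Tracing upstream from M: M ← T ← C ← W ← G.
A separate upstream branch: M ← S.
Each of those chain origins has no stated cause.

G, S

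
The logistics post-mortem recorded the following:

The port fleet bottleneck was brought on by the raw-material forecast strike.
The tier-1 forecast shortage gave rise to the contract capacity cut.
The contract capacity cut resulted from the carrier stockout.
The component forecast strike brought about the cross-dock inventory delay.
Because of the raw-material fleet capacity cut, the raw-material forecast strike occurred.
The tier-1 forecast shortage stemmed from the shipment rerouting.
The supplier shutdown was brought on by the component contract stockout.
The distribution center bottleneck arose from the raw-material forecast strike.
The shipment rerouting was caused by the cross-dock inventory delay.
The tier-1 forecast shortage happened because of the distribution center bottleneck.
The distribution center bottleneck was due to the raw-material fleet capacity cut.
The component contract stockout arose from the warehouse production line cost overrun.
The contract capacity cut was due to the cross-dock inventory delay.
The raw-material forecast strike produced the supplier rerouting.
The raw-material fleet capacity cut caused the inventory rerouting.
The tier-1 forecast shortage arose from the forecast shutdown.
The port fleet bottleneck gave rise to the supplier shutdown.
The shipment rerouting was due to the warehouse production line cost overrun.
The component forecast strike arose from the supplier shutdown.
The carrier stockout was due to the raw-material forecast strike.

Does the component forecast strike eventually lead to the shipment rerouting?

Yes

There is a causal chain: the component forecast strike → the cross-dock inventory delay → the shipment rerouting.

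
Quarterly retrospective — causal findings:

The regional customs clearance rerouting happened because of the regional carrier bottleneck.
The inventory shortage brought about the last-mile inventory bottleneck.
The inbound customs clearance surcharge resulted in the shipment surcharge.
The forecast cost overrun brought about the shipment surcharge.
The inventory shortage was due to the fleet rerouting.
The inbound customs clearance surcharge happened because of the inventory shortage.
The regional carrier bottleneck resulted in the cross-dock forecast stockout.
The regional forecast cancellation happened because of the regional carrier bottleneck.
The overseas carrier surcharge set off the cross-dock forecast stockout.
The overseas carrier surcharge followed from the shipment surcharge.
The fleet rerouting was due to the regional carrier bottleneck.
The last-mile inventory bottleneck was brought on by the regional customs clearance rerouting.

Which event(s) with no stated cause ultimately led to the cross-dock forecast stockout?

the forecast cost overrun, the regional carrier bottleneck

Tracing upstream from the cross-dock forecast stockout: the cross-dock forecast stockout ← the regional carrier bottleneck.
A separate upstream branch: the cross-dock forecast stockout ← the overseas carrier surcharge ← the shipment surcharge ← the forecast cost overrun.
Each of those chain origins has no stated cause.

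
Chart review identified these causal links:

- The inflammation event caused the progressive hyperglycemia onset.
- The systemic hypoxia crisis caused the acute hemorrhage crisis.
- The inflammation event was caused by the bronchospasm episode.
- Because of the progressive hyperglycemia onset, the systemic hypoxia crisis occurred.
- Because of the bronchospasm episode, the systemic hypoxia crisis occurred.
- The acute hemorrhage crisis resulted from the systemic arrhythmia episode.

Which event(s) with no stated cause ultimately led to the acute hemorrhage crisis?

Tracing upstream from the acute hemorrhage crisis: the acute hemorrhage crisis ← the systemic hypoxia crisis ← the bronchospasm episode.
A separate upstream branch: the acute hemorrhage crisis ← the systemic arrhythmia episode.
Each of those chain origins has no stated cause.

the bronchospasm episode, the systemic arrhythmia episode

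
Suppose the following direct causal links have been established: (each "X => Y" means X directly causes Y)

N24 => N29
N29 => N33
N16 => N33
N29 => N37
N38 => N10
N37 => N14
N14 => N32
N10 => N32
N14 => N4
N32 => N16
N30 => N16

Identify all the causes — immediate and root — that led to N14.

Immediate cause of N14: N37.
Further upstream: N24, N29.

N24, N29, N37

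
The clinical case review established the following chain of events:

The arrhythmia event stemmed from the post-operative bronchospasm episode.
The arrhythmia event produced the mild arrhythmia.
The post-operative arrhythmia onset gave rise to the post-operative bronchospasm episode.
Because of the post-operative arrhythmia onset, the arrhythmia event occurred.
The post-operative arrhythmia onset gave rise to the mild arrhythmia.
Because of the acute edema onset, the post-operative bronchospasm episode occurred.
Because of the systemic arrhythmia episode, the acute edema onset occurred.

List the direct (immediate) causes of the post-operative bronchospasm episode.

the acute edema onset, the post-operative arrhythmia onset

Upstream contributors include the systemic arrhythmia episode, but only the acute edema onset, the post-operative arrhythmia onset feed directly into the post-operative bronchospasm episode.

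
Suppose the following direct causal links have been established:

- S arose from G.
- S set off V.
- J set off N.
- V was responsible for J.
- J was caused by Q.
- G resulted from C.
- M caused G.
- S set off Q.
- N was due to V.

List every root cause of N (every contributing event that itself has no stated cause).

C, M

Tracing upstream from N: N ← V ← S ← G ← M.
A separate upstream branch: N ← V ← S ← G ← C.
Each of those chain origins has no stated cause.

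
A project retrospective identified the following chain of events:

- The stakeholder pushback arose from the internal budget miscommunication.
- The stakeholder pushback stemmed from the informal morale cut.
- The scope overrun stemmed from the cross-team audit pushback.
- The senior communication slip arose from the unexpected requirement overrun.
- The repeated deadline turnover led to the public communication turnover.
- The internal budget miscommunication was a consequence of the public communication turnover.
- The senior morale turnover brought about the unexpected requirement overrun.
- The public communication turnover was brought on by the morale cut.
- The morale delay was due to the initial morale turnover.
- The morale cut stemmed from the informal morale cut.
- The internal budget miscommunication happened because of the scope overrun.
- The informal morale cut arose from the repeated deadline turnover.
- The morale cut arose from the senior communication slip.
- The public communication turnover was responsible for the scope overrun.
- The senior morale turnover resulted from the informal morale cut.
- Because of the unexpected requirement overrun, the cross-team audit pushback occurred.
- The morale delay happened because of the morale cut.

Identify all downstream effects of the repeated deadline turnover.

Direct effects: the informal morale cut, the public communication turnover.
2 steps out: the senior morale turnover, the morale cut, the scope overrun, the internal budget miscommunication, the stakeholder pushback.
3 steps out: the unexpected requirement overrun, the morale delay.
4 steps out: the senior communication slip, the cross-team audit pushback.
Not reachable from it: the initial morale turnover.

the cross-team audit pushback, the informal morale cut, the internal budget miscommunication, the morale cut, the morale delay, the public communication turnover, the scope overrun, the senior communication slip, the senior morale turnover, the stakeholder pushback, the unexpected requirement overrun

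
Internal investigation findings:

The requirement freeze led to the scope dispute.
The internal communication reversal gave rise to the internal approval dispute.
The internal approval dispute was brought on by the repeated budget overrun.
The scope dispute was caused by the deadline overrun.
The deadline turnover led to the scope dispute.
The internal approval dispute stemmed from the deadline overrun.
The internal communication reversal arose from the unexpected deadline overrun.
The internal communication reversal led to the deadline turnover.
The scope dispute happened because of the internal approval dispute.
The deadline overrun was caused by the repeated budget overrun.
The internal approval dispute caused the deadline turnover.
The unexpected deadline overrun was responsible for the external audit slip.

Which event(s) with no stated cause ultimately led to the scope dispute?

Tracing upstream from the scope dispute: the scope dispute ← the requirement freeze.
A separate upstream branch: the scope dispute ← the internal approval dispute ← the internal communication reversal ← the unexpected deadline overrun.
A separate upstream branch: the scope dispute ← the deadline overrun ← the repeated budget overrun.
Each of those chain origins has no stated cause.

the repeated budget overrun, the requirement freeze, the unexpected deadline overrun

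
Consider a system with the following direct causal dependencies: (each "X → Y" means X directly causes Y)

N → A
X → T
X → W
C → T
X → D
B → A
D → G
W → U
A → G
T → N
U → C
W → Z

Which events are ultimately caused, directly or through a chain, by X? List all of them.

A, C, D, G, N, T, U, W, Z

Direct effects: W, T, D.
2 steps out: Z, U, N, G.
3 steps out: C, A.
Not reachable from it: B.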